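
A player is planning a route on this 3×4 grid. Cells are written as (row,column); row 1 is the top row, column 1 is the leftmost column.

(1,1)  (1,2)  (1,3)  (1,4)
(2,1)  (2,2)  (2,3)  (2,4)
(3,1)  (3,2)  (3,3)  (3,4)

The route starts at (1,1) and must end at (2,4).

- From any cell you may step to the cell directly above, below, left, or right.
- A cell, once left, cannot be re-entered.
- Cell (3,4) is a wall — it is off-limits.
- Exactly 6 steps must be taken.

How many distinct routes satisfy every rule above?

Need simple routes of exactly 6 moves from (1,1) to (2,4) (Manhattan distance 4, so 1 moves are spent on a detour and 1 undoing it).
Enumerating: (1,1) (2,1) (3,1) (3,2) (2,2) (2,3) (2,4) | (1,1) (2,1) (3,1) (3,2) (3,3) (2,3) (2,4) | (1,1) (2,1) (2,2) (1,2) (1,3) (2,3) (2,4) | (1,1) (2,1) (2,2) (1,2) (1,3) (1,4) (2,4) | (1,1) (2,1) (2,2) (3,2) (3,3) (2,3) (2,4) | (1,1) (2,1) (2,2) (2,3) (1,3) (1,4) (2,4) | (1,1) (1,2) (2,2) (3,2) (3,3) (2,3) (2,4) | (1,1) (1,2) (2,2) (2,3) (1,3) (1,4) (2,4).
That gives 8 routes.

8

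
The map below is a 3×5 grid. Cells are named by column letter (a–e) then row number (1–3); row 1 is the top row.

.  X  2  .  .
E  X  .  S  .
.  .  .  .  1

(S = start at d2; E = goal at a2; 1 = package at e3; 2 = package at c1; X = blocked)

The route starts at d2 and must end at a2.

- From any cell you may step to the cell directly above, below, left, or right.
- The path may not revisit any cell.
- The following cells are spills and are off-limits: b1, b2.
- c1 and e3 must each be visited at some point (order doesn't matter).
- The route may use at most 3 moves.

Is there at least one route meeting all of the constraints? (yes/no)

Even ignoring the no-revisit rule, getting from d2 to a2, taking the cheapest ordering d2 → e3 → c1 → a2 needs at least 2 + 4 + 5 = 11 moves (fewest moves per leg, detouring around blocked cells), which exceeds the 3-move limit.

no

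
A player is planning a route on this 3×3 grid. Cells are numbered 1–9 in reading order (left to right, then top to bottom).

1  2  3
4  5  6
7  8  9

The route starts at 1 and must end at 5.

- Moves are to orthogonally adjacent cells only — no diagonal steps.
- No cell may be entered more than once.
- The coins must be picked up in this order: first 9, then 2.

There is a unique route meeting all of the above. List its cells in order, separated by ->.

The waypoints must appear in the order 9, 2, with no cell reused.
Route from 1: 2× down (reaching 7), 2× right (reaching 9), 2× up (reaching 3), left to 2, down to 5 — 8 moves in all.
Check: order respected (9 at step 4, 2 at step 7).

1 -> 4 -> 7 -> 8 -> 9 -> 6 -> 3 -> 2 -> 5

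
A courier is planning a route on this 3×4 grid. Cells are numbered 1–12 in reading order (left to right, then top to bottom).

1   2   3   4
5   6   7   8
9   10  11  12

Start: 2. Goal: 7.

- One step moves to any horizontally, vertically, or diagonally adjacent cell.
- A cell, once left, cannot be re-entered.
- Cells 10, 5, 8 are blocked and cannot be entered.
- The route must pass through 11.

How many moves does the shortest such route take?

3

Any route passes through 11 somewhere between 2 and 7. Summing Chebyshev distances along the two legs (2 → 11 → 7) gives a lower bound of 2 + 1 = 3 moves.
A route of 3 moves achieves this: 2 → 6 → 11 → 7.
Since 3 matches the lower bound, it is optimal.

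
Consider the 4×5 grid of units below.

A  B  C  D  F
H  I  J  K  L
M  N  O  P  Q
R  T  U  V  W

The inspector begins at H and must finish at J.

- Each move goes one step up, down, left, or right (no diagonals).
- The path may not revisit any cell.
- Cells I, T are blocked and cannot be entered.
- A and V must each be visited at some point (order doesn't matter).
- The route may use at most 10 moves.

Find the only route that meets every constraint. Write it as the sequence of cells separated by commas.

H, A, B, C, D, K, P, V, U, O, J

The 10-move cap with required stops at A, V leaves no slack for detours.
Route from H: up to A, 3× right (reaching D), 3× down (reaching V), left to U, 2× up (reaching J) — 10 moves in all.
Check: all required cells visited; 10 ≤ 10 moves.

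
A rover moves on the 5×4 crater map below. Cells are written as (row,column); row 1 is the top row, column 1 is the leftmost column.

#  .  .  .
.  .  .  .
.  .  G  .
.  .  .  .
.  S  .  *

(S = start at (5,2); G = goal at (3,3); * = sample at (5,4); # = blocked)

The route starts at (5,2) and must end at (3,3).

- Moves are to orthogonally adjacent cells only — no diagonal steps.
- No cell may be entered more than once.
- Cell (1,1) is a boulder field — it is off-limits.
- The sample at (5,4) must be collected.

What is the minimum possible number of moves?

Any route passes through (5,4) somewhere between (5,2) and (3,3). Summing Manhattan distances along the two legs ((5,2) → (5,4) → (3,3)) gives a lower bound of 2 + 3 = 5 moves.
A route of 5 moves achieves this: (5,2) → (5,3) → (5,4) → (4,4) → (3,4) → (3,3).
Since 5 matches the lower bound, it is optimal.

5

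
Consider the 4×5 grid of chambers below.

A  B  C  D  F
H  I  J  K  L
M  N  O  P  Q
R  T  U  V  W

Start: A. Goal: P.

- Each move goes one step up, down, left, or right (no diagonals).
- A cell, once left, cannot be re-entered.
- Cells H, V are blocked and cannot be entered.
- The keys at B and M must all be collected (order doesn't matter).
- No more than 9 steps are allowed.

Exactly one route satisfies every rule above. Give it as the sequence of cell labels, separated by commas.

The budget equals the shortest possible length, so every move has to be on a shortest route through the required cells.
Route from A: right to B, 2× down (reaching N), left to M, down to R, 2× right (reaching U), up to O, right to P — 9 moves in all.
Check: all required cells visited; 9 ≤ 9 moves.

A, B, I, N, M, R, T, U, O, P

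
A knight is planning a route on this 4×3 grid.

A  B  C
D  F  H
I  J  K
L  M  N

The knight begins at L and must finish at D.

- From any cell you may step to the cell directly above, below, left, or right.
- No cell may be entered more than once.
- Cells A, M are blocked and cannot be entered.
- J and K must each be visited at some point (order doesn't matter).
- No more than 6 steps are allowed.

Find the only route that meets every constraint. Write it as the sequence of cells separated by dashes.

L - I - J - K - H - F - D

Any route must reach J and K and still end at D within 6 moves, so the order of the required stops is forced.
Route from L: up to I, 2× right (reaching K), up to H, 2× left (reaching D) — 6 moves in all.
Check: all required cells visited; 6 ≤ 6 moves.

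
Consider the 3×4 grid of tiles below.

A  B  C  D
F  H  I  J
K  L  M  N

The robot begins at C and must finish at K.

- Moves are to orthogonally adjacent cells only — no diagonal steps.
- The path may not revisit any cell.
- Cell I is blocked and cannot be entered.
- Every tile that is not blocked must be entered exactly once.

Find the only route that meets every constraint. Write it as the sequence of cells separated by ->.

C -> D -> J -> N -> M -> L -> H -> B -> A -> F -> K

Need to visit all 11 open cells exactly once, starting at C and ending at K.
Cell N has only two open neighbours (J and M), so the path must pass straight through it: one of those is the cell it's entered from and the other is where it exits.
Route from C: right to D, 2× down (reaching N), 2× left (reaching L), 2× up (reaching B), left to A, 2× down (reaching K) — 10 moves in all.
Check: all 11 open cells covered.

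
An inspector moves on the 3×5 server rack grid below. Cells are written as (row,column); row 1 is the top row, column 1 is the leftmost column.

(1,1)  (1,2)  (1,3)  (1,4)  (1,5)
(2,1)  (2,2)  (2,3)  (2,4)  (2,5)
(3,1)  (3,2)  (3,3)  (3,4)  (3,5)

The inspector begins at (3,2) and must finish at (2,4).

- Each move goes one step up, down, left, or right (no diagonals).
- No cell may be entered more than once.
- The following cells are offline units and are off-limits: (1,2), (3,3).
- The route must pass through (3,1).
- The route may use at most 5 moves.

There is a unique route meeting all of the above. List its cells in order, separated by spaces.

(3,2) (3,1) (2,1) (2,2) (2,3) (2,4)

The budget equals the shortest possible length, so every move has to be on a shortest route through the required cells.
Route from (3,2): left 1 to (3,1), up 1 to (2,1), right 3 to (2,4) — 5 moves in all.
Check: all required cells visited; 5 ≤ 5 moves.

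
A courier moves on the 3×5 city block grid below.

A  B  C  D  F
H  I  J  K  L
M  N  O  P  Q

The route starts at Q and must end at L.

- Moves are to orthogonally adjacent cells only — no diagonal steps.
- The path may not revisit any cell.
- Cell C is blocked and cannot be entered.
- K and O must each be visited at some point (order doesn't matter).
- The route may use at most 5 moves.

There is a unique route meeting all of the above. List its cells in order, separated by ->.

The 5-move cap with required stops at K, O leaves no slack for detours.
Route from Q: left 2 to O, up 1 to J, right 2 to L — 5 moves in all.
Check: all required cells visited; 5 ≤ 5 moves.

Q -> P -> O -> J -> K -> L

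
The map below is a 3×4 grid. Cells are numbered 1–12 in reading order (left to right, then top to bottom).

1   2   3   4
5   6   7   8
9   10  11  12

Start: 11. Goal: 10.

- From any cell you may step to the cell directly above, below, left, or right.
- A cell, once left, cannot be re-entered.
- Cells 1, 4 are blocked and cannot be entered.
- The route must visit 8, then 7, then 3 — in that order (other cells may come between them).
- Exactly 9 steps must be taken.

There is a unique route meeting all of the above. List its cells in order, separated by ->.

The waypoints must appear in the order 8, 7, 3, with no cell reused.
Route from 11: right to 12, up to 8, left to 7, up to 3, left to 2, down to 6, left to 5, down to 9, right to 10 — 9 moves in all.
Check: order respected (8 at step 2, 7 at step 3, 3 at step 4); 9 moves as required.

11 -> 12 -> 8 -> 7 -> 3 -> 2 -> 6 -> 5 -> 9 -> 10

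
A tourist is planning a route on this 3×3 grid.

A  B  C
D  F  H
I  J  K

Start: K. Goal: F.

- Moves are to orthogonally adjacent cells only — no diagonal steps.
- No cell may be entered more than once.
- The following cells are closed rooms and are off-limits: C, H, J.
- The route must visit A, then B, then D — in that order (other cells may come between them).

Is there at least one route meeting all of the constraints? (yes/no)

no

The blocked cells wall A off from K completely — no sequence of moves reaches it at all, so no route can satisfy the rules.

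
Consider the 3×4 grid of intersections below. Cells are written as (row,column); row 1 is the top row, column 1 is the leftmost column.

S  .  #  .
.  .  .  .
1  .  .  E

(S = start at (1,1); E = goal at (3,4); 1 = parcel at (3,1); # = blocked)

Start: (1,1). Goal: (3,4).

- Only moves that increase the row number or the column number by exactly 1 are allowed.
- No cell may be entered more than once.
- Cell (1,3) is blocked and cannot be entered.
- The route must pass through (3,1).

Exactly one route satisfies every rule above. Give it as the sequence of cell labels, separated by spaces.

(1,1) (2,1) (3,1) (3,2) (3,3) (3,4)

Moves only go right or down, so the column and row indices never decrease.
Route from (1,1): down 2 to (3,1), right 3 to (3,4) — 5 moves in all.
Check: all required cells visited.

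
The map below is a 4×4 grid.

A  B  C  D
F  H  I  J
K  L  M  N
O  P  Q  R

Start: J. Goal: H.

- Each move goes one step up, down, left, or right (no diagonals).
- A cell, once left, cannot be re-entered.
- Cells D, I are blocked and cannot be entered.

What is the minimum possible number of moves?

4

The Manhattan distance from J to H is |2−2| + |4−2| = 2, so at least 2 moves are needed.
That bound ignores the blocked cells. Measuring each leg by the fewest moves that actually steer around them (J→H: 4) raises the lower bound to 4.
A route of 4 moves exists: J → N → M → L → H.
Since 4 matches that lower bound, it is optimal.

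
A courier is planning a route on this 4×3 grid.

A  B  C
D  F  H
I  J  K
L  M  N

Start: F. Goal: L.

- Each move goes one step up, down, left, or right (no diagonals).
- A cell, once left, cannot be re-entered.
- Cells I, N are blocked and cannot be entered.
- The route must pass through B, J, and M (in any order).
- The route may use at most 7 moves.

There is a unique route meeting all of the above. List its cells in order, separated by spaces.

F B C H K J M L

The 7-move cap with required stops at B, J, M leaves no slack for detours.
Route from F: up 1 to B, right 1 to C, down 2 to K, left 1 to J, down 1 to M, left 1 to L — 7 moves in all.
Check: all required cells visited; 7 ≤ 7 moves.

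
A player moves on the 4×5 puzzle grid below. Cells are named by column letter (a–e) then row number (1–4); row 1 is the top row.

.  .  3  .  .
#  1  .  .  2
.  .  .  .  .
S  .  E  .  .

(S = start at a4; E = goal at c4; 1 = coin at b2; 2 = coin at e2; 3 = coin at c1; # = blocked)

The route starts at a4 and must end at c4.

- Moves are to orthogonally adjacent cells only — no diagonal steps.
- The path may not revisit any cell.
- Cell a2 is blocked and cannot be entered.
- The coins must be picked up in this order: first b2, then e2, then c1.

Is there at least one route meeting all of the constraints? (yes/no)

Ignoring the required order, 88 revisit-free routes from a4 to c4 pass through all of b2, e2, and c1; the waypoint orders that occur are b2 → c1 → e2 (88) — never b2 → e2 → c1.

no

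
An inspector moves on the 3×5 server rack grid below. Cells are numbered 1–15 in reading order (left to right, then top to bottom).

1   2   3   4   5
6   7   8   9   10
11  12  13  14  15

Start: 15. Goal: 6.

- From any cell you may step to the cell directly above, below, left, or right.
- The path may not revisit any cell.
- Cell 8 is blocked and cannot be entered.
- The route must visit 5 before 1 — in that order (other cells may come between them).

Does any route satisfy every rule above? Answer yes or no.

yes

One route that works: 15 → 10 → 5 → 4 → 3 → 2 → 1 → 6.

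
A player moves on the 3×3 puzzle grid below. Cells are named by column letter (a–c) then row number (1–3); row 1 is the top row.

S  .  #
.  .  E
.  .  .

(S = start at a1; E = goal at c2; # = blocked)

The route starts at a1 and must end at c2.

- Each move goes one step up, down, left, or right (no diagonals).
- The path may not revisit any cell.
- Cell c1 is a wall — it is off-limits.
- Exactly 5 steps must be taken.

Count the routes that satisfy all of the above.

Need simple routes of exactly 5 moves from a1 to c2 (Manhattan distance 3, so 1 moves are spent on a detour and 1 undoing it).
Enumerating: a1 a2 a3 b3 b2 c2 | a1 a2 a3 b3 c3 c2 | a1 a2 b2 b3 c3 c2 | a1 b1 b2 b3 c3 c2.
That gives 4 routes.

4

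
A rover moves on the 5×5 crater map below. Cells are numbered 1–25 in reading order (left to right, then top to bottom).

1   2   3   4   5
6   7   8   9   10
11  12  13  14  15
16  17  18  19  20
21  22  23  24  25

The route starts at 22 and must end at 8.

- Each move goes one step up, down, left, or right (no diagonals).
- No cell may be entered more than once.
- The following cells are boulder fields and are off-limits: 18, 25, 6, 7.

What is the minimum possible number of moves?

The Manhattan distance from 22 to 8 is |5−2| + |2−3| = 4, so at least 4 moves are needed.
A route of 4 moves achieves this: 22 → 17 → 12 → 13 → 8.
Since 4 matches the lower bound, it is optimal.

4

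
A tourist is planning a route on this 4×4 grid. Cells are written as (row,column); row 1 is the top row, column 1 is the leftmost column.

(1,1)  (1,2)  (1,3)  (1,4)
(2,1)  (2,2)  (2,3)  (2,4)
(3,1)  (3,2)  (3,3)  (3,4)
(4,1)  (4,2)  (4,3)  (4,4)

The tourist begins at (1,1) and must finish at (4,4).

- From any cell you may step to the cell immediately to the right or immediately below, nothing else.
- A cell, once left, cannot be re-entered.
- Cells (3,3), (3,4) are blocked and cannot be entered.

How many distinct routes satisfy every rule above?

A right/down-only route from (1,1) to (4,4) makes exactly 3 down-moves and 3 right-moves in some order.
With no other constraints that would be C(6,3) = 20 routes.
Subtract routes through each blocked cell (inclusion–exclusion for overlaps): − through (3,3): 12 − through (3,4): 10 + through (3,3)&(3,4): 6 → 4.
That gives 4 routes.

4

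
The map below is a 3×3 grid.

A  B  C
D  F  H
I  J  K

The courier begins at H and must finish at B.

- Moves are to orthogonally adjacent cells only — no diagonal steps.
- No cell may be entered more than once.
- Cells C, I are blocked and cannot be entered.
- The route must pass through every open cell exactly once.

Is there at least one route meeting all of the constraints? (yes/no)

One route that works: H → K → J → F → D → A → B.

yes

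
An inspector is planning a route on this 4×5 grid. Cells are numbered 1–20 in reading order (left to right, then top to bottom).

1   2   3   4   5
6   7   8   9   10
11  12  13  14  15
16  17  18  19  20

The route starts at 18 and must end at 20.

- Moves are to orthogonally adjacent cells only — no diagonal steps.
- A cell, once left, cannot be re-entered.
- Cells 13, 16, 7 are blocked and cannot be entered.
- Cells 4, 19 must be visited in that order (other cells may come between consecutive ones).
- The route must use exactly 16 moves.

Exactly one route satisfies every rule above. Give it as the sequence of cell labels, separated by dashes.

The waypoints must appear in the order 4, 19, with no cell reused.
Route from 18: left 1 to 17, up 1 to 12, left 1 to 11, up 2 to 1, right 2 to 3, down 1 to 8, right 1 to 9, up 1 to 4, right 1 to 5, down 2 to 15, left 1 to 14, down 1 to 19, right 1 to 20 — 16 moves in all.
Check: order respected (4 at step 10, 19 at step 15); 16 moves as required.

18 - 17 - 12 - 11 - 6 - 1 - 2 - 3 - 8 - 9 - 4 - 5 - 10 - 15 - 14 - 19 - 20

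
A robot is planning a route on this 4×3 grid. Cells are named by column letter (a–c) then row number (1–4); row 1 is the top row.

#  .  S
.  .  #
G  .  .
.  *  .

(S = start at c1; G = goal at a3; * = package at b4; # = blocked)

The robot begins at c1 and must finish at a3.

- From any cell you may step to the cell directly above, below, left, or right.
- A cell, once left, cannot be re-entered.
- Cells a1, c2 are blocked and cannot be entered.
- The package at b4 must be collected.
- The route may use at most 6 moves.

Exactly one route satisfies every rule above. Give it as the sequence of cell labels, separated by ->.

The 6-move cap with required stops at b4 leaves no slack for detours.
Route from c1: left to b1, 3× down (reaching b4), left to a4, up to a3 — 6 moves in all.
Check: all required cells visited; 6 ≤ 6 moves.

c1 -> b1 -> b2 -> b3 -> b4 -> a4 -> a3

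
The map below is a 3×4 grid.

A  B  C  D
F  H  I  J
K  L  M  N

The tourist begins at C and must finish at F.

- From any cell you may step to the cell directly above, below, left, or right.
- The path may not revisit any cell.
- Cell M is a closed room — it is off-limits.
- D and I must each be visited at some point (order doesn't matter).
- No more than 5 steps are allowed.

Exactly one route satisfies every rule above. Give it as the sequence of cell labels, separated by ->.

C -> D -> J -> I -> H -> F

The budget equals the shortest possible length, so every move has to be on a shortest route through the required cells.
Route from C: right to D, down to J, 3× left (reaching F) — 5 moves in all.
Check: all required cells visited; 5 ≤ 5 moves.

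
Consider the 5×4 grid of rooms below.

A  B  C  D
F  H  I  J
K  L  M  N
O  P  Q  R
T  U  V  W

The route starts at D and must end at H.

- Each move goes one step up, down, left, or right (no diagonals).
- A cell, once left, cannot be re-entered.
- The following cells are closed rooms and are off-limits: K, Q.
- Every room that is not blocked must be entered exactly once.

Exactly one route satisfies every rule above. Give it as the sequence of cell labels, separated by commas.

Need to visit all 18 open cells exactly once, starting at D and ending at H.
Route from D: 4× down (reaching W), 3× left (reaching T), up to O, right to P, up to L, right to M, 2× up (reaching C), 2× left (reaching A), down to F, right to H — 17 moves in all.
Check: all 18 open cells covered.

D, J, N, R, W, V, U, T, O, P, L, M, I, C, B, A, F, H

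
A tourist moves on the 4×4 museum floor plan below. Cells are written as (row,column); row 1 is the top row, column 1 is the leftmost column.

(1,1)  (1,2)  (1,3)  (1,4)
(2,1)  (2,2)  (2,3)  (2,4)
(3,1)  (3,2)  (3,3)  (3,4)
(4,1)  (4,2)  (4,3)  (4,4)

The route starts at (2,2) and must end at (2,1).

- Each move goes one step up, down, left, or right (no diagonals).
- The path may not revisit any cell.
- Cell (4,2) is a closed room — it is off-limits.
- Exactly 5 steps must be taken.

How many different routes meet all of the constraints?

2

Need simple routes of exactly 5 moves from (2,2) to (2,1) (Manhattan distance 1, so 2 moves are spent on a detour and 2 undoing it).
Enumerating: (2,2) (2,3) (1,3) (1,2) (1,1) (2,1) | (2,2) (2,3) (3,3) (3,2) (3,1) (2,1).
That gives 2 routes.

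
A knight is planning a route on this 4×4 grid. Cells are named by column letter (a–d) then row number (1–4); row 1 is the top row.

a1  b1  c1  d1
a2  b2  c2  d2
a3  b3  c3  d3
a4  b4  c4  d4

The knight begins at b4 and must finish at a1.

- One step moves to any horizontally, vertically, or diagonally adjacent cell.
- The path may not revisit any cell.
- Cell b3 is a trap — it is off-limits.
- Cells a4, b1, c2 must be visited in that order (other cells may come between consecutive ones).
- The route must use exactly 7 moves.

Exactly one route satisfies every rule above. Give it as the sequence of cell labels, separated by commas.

The waypoints must appear in the order a4, b1, c2, with no cell reused.
Route from b4: left to a4, 2× up (reaching a2), up-right to b1, down-right to c2, left to b2, up-left to a1 — 7 moves in all.
Check: order respected (a4 at step 1, b1 at step 4, c2 at step 5); 7 moves as required.

b4, a4, a3, a2, b1, c2, b2, a1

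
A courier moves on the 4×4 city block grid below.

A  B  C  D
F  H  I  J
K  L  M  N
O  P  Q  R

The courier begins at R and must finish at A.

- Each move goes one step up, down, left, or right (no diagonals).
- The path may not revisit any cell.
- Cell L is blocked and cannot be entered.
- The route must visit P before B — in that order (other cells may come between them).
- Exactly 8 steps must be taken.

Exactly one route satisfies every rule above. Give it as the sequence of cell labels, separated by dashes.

R - Q - P - O - K - F - H - B - A

The waypoints must appear in the order P, B, with no cell reused.
Route from R: 3× left (reaching O), 2× up (reaching F), right to H, up to B, left to A — 8 moves in all.
Check: order respected (P at step 2, B at step 7); 8 moves as required.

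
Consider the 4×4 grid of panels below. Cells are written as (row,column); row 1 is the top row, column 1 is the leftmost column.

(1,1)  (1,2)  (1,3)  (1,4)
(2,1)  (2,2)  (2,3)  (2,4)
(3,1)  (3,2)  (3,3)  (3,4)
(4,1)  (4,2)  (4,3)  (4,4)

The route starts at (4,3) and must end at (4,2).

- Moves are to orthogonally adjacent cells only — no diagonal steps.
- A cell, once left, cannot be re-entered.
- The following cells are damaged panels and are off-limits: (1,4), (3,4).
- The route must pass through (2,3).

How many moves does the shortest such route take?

Any route passes through (2,3) somewhere between (4,3) and (4,2). Summing Manhattan distances along the two legs ((4,3) → (2,3) → (4,2)) gives a lower bound of 2 + 3 = 5 moves.
A route of 5 moves achieves this: (4,3) → (3,3) → (2,3) → (2,2) → (3,2) → (4,2).
Since 5 matches the lower bound, it is optimal.

5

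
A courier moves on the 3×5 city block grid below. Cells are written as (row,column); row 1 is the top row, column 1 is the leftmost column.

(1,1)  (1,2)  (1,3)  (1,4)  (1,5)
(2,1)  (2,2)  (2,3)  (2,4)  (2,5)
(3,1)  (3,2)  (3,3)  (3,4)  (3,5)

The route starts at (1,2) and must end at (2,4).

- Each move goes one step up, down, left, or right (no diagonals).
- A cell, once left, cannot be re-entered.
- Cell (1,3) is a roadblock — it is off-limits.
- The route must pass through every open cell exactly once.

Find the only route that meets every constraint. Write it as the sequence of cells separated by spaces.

(1,2) (1,1) (2,1) (3,1) (3,2) (2,2) (2,3) (3,3) (3,4) (3,5) (2,5) (1,5) (1,4) (2,4)

Need to visit all 14 open cells exactly once, starting at (1,2) and ending at (2,4).
Route from (1,2): left to (1,1), 2× down (reaching (3,1)), right to (3,2), up to (2,2), right to (2,3), down to (3,3), 2× right (reaching (3,5)), 2× up (reaching (1,5)), left to (1,4), down to (2,4) — 13 moves in all.
Check: all 14 open cells covered.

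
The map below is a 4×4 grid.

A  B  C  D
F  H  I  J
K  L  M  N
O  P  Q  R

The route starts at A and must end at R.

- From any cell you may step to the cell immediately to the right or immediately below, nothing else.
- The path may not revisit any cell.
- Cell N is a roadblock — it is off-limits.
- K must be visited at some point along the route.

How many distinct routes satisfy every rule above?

A right/down-only route from A to R makes exactly 3 down-moves and 3 right-moves in some order.
With no other constraints that would be C(6,3) = 20 routes.
Split at K and multiply the segment counts (each segment already excludes blocked cells): A→K: 1; K→R: 3; product = 3.
That gives 3 routes.

3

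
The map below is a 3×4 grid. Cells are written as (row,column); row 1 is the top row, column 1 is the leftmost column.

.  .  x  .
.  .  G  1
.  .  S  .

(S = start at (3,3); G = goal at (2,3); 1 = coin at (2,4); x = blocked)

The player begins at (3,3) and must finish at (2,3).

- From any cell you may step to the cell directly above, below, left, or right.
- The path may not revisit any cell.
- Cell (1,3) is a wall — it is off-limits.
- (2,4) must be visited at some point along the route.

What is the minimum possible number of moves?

3

Any route passes through (2,4) somewhere between (3,3) and (2,3). Summing Manhattan distances along the two legs ((3,3) → (2,4) → (2,3)) gives a lower bound of 2 + 1 = 3 moves.
A route of 3 moves achieves this: (3,3) → (3,4) → (2,4) → (2,3).
Since 3 matches the lower bound, it is optimal.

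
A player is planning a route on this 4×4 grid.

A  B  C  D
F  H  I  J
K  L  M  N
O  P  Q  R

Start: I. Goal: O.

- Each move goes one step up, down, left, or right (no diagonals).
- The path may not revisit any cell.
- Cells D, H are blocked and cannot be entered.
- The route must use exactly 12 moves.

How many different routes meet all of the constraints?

Need simple routes of exactly 12 moves from I to O (Manhattan distance 4, so 4 moves are spent on a detour and 4 undoing it).
Enumerating: I C B A F K L M N R Q P O.
That gives 1 route.

1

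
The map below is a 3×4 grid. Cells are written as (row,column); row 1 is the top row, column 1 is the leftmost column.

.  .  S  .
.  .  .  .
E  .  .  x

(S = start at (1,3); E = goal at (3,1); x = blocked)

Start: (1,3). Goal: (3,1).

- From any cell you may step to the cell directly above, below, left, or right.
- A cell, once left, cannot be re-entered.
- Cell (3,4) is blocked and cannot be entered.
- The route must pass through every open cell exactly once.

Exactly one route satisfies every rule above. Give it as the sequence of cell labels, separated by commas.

Need to visit all 11 open cells exactly once, starting at (1,3) and ending at (3,1).
Cell (1,4) has only two open neighbours ((2,4) and (1,3)), so the path must pass straight through it: one of those is the cell it's entered from and the other is where it exits.
Route from (1,3): right to (1,4), down to (2,4), left to (2,3), down to (3,3), left to (3,2), 2× up (reaching (1,2)), left to (1,1), 2× down (reaching (3,1)) — 10 moves in all.
Check: all 11 open cells covered.

(1,3), (1,4), (2,4), (2,3), (3,3), (3,2), (2,2), (1,2), (1,1), (2,1), (3,1)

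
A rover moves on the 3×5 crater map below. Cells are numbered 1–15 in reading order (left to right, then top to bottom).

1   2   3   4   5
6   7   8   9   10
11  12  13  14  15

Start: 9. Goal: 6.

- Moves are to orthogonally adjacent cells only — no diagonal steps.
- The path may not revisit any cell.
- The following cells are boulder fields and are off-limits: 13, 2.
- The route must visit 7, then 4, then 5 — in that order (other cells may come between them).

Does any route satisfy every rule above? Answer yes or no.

no

Ignoring the required order, 4 revisit-free routes from 9 to 6 pass through all of 7, 4, and 5; the waypoint orders that occur are 5 → 4 → 7 (4) — never 7 → 4 → 5.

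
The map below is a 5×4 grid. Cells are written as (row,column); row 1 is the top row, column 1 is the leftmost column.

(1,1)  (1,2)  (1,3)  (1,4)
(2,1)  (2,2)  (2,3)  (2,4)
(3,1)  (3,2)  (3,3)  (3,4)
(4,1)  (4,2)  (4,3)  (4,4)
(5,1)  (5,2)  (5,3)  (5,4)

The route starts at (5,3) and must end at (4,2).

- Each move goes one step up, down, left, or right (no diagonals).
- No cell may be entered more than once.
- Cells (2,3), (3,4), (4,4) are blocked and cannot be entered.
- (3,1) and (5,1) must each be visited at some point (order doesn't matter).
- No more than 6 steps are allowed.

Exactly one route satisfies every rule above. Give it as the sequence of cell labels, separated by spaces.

The 6-move cap with required stops at (3,1), (5,1) leaves no slack for detours.
Route from (5,3): 2× left (reaching (5,1)), 2× up (reaching (3,1)), right to (3,2), down to (4,2) — 6 moves in all.
Check: all required cells visited; 6 ≤ 6 moves.

(5,3) (5,2) (5,1) (4,1) (3,1) (3,2) (4,2)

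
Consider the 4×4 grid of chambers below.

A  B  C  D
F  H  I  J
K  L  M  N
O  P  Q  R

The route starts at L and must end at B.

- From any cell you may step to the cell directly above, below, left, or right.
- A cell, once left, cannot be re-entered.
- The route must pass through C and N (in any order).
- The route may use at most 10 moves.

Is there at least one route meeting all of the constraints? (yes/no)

One route that works: L → M → N → J → D → C → B.

yes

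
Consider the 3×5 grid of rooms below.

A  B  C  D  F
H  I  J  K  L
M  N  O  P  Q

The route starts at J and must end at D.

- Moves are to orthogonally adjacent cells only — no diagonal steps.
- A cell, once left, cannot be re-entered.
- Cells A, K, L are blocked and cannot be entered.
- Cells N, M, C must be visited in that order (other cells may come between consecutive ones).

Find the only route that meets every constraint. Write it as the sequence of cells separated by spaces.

J O N M H I B C D

The waypoints must appear in the order N, M, C, with no cell reused.
Route from J: down 1 to O, left 2 to M, up 1 to H, right 1 to I, up 1 to B, right 2 to D — 8 moves in all.
Check: order respected (N at step 2, M at step 3, C at step 7).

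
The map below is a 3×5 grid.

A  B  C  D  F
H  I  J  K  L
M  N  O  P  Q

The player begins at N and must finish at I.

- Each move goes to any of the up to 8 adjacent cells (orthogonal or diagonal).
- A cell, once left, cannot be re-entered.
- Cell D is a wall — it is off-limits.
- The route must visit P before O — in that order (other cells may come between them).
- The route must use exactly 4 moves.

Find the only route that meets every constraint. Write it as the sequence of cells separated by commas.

N, J, P, O, I

The waypoints must appear in the order P, O, with no cell reused.
Route from N: up-right 1 to J, down-right 1 to P, left 1 to O, up-left 1 to I — 4 moves in all.
Check: order respected (P at step 2, O at step 3); 4 moves as required.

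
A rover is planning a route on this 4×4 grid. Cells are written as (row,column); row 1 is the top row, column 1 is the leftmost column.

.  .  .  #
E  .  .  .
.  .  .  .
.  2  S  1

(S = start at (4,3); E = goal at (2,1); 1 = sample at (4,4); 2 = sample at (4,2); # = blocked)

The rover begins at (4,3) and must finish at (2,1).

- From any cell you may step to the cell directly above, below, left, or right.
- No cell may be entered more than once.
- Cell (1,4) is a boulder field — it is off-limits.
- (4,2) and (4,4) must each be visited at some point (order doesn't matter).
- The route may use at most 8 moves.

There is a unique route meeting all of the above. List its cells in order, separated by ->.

The 8-move cap with required stops at (4,2), (4,4) leaves no slack for detours.
Route from (4,3): right 1 to (4,4), up 1 to (3,4), left 2 to (3,2), down 1 to (4,2), left 1 to (4,1), up 2 to (2,1) — 8 moves in all.
Check: all required cells visited; 8 ≤ 8 moves.

(4,3) -> (4,4) -> (3,4) -> (3,3) -> (3,2) -> (4,2) -> (4,1) -> (3,1) -> (2,1)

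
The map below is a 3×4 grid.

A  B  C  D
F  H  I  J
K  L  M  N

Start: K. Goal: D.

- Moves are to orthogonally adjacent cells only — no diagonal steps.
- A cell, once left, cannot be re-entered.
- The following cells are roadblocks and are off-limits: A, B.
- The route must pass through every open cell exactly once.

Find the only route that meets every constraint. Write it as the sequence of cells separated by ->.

Need to visit all 10 open cells exactly once, starting at K and ending at D.
Route from K: up to F, right to H, down to L, 2× right (reaching N), up to J, left to I, up to C, right to D — 9 moves in all.
Check: all 10 open cells covered.

K -> F -> H -> L -> M -> N -> J -> I -> C -> D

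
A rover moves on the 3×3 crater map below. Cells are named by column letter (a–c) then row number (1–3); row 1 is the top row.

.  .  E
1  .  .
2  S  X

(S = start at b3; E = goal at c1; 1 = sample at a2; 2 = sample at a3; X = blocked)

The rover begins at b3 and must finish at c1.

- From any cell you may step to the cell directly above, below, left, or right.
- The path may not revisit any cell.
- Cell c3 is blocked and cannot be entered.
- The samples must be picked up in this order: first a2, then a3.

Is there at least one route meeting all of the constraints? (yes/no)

no

Ignoring the required order, 4 revisit-free routes from b3 to c1 pass through all of a2 and a3; the waypoint orders that occur are a3 → a2 (4) — never a2 → a3.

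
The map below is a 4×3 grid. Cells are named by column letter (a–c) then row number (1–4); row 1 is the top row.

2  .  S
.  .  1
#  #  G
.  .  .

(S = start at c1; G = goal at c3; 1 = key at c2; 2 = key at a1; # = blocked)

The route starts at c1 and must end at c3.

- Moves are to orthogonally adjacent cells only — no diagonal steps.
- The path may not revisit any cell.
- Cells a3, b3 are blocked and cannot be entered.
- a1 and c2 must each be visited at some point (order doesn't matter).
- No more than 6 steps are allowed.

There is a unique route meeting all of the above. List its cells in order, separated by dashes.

c1 - b1 - a1 - a2 - b2 - c2 - c3

The 6-move cap with required stops at a1, c2 leaves no slack for detours.
Route from c1: 2× left (reaching a1), down to a2, 2× right (reaching c2), down to c3 — 6 moves in all.
Check: all required cells visited; 6 ≤ 6 moves.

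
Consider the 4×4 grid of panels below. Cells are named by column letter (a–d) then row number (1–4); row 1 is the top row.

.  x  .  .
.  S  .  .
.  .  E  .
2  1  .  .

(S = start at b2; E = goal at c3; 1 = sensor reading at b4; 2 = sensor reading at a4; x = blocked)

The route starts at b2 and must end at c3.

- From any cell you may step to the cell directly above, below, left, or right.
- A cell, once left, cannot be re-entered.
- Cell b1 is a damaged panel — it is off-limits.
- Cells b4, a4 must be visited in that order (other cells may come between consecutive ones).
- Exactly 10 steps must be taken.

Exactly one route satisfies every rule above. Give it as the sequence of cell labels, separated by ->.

b2 -> c2 -> d2 -> d3 -> d4 -> c4 -> b4 -> a4 -> a3 -> b3 -> c3

The waypoints must appear in the order b4, a4, with no cell reused.
Route from b2: 2× right (reaching d2), 2× down (reaching d4), 3× left (reaching a4), up to a3, 2× right (reaching c3) — 10 moves in all.
Check: order respected (1 at step 6, 2 at step 7); 10 moves as required.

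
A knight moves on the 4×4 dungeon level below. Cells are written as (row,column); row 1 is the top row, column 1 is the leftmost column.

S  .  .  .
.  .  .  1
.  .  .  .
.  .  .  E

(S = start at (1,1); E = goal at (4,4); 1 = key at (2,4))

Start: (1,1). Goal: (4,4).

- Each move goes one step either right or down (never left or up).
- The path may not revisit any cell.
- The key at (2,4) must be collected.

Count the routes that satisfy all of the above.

A right/down-only route from (1,1) to (4,4) makes exactly 3 down-moves and 3 right-moves in some order.
With no other constraints that would be C(6,3) = 20 routes.
Split at (2,4) and multiply the segment counts: (1,1)→(2,4): 4; (2,4)→(4,4): 1; product = 4.
That gives 4 routes.

4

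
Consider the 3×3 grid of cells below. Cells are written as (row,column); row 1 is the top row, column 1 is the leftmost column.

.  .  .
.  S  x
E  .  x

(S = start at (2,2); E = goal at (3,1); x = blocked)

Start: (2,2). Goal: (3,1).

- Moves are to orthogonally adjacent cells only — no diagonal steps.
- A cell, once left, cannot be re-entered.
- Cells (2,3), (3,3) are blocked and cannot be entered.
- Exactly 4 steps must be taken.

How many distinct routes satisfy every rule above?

Need simple routes of exactly 4 moves from (2,2) to (3,1) (Manhattan distance 2, so 1 moves are spent on a detour and 1 undoing it).
Enumerating: (2,2) (1,2) (1,1) (2,1) (3,1).
That gives 1 route.

1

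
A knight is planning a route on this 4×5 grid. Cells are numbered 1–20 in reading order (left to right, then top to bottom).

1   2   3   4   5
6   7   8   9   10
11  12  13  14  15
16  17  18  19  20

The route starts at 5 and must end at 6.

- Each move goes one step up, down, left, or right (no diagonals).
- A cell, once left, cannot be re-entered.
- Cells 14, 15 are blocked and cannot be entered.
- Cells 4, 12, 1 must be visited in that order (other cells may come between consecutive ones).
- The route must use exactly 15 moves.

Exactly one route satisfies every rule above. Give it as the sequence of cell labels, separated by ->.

5 -> 10 -> 9 -> 4 -> 3 -> 8 -> 13 -> 18 -> 17 -> 16 -> 11 -> 12 -> 7 -> 2 -> 1 -> 6

The waypoints must appear in the order 4, 12, 1, with no cell reused.
Route from 5: down 1 to 10, left 1 to 9, up 1 to 4, left 1 to 3, down 3 to 18, left 2 to 16, up 1 to 11, right 1 to 12, up 2 to 2, left 1 to 1, down 1 to 6 — 15 moves in all.
Check: order respected (4 at step 3, 12 at step 11, 1 at step 14); 15 moves as required.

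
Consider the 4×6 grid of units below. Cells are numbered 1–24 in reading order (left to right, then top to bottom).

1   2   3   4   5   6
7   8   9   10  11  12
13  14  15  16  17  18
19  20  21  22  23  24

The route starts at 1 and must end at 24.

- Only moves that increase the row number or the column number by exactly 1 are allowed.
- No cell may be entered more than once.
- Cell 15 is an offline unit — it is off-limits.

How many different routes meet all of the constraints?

32

A right/down-only route from 1 to 24 makes exactly 3 down-moves and 5 right-moves in some order.
With no other constraints that would be C(8,3) = 56 routes.
Subtract routes through each blocked cell (inclusion–exclusion for overlaps): − through 15: 24 → 32.
That gives 32 routes.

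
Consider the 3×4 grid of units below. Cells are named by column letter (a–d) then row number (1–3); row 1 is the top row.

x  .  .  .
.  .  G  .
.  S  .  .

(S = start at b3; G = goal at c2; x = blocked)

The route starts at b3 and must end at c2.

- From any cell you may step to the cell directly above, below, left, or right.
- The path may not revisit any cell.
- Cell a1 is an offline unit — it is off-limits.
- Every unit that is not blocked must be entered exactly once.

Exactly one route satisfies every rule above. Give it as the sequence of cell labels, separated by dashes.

Need to visit all 11 open cells exactly once, starting at b3 and ending at c2.
Route from b3: left 1 to a3, up 1 to a2, right 1 to b2, up 1 to b1, right 2 to d1, down 2 to d3, left 1 to c3, up 1 to c2 — 10 moves in all.
Check: all 11 open cells covered.

b3 - a3 - a2 - b2 - b1 - c1 - d1 - d2 - d3 - c3 - c2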